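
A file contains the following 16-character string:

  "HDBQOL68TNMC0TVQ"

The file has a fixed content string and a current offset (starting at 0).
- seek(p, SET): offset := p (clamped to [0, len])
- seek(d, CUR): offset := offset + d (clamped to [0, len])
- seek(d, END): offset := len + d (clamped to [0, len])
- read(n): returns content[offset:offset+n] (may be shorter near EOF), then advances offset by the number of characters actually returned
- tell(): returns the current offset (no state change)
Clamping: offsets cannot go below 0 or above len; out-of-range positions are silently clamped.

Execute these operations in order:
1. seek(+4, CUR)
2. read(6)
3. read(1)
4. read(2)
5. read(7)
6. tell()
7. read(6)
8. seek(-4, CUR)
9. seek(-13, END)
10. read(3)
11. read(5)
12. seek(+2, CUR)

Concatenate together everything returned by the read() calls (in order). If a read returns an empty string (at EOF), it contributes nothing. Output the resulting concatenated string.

After 1 (seek(+4, CUR)): offset=4
After 2 (read(6)): returned 'OL68TN', offset=10
After 3 (read(1)): returned 'M', offset=11
After 4 (read(2)): returned 'C0', offset=13
After 5 (read(7)): returned 'TVQ', offset=16
After 6 (tell()): offset=16
After 7 (read(6)): returned '', offset=16
After 8 (seek(-4, CUR)): offset=12
After 9 (seek(-13, END)): offset=3
After 10 (read(3)): returned 'QOL', offset=6
After 11 (read(5)): returned '68TNM', offset=11
After 12 (seek(+2, CUR)): offset=13

Answer: OL68TNMC0TVQQOL68TNM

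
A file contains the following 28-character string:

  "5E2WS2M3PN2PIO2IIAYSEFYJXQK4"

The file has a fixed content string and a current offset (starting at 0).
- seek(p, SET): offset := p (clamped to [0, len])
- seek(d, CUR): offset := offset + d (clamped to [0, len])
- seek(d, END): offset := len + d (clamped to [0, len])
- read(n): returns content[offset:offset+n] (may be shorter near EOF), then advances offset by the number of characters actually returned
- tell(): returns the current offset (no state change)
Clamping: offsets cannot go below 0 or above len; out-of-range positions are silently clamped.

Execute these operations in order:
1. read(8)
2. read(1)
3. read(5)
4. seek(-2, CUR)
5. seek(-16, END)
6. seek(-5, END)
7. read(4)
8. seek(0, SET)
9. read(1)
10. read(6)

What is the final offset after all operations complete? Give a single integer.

After 1 (read(8)): returned '5E2WS2M3', offset=8
After 2 (read(1)): returned 'P', offset=9
After 3 (read(5)): returned 'N2PIO', offset=14
After 4 (seek(-2, CUR)): offset=12
After 5 (seek(-16, END)): offset=12
After 6 (seek(-5, END)): offset=23
After 7 (read(4)): returned 'JXQK', offset=27
After 8 (seek(0, SET)): offset=0
After 9 (read(1)): returned '5', offset=1
After 10 (read(6)): returned 'E2WS2M', offset=7

Answer: 7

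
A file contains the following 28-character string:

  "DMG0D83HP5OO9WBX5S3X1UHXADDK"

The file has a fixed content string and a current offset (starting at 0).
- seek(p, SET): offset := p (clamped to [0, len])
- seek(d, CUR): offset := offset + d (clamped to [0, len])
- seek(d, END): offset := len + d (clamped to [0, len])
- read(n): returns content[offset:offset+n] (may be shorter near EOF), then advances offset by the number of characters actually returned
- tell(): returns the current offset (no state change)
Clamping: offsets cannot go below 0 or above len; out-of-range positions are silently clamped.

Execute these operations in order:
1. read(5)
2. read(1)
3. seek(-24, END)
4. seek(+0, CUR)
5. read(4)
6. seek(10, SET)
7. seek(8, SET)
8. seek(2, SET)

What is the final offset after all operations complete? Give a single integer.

Answer: 2

Derivation:
After 1 (read(5)): returned 'DMG0D', offset=5
After 2 (read(1)): returned '8', offset=6
After 3 (seek(-24, END)): offset=4
After 4 (seek(+0, CUR)): offset=4
After 5 (read(4)): returned 'D83H', offset=8
After 6 (seek(10, SET)): offset=10
After 7 (seek(8, SET)): offset=8
After 8 (seek(2, SET)): offset=2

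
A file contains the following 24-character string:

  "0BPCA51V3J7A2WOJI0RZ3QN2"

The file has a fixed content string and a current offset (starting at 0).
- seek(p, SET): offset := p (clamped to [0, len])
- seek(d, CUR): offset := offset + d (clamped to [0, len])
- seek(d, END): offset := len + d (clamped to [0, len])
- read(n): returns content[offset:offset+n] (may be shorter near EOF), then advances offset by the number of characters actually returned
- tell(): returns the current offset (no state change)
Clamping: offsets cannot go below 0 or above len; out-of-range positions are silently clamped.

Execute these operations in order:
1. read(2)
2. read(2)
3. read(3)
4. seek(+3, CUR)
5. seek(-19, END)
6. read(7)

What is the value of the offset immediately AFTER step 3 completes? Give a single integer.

Answer: 7

Derivation:
After 1 (read(2)): returned '0B', offset=2
After 2 (read(2)): returned 'PC', offset=4
After 3 (read(3)): returned 'A51', offset=7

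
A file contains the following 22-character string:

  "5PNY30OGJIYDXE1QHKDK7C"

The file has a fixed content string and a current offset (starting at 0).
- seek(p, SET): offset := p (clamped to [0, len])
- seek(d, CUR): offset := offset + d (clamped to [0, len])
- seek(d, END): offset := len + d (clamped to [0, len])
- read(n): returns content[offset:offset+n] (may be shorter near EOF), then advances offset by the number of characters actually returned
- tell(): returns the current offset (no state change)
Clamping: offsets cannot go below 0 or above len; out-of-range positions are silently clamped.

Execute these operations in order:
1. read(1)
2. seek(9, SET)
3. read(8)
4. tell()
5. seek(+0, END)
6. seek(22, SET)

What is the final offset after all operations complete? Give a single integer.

Answer: 22

Derivation:
After 1 (read(1)): returned '5', offset=1
After 2 (seek(9, SET)): offset=9
After 3 (read(8)): returned 'IYDXE1QH', offset=17
After 4 (tell()): offset=17
After 5 (seek(+0, END)): offset=22
After 6 (seek(22, SET)): offset=22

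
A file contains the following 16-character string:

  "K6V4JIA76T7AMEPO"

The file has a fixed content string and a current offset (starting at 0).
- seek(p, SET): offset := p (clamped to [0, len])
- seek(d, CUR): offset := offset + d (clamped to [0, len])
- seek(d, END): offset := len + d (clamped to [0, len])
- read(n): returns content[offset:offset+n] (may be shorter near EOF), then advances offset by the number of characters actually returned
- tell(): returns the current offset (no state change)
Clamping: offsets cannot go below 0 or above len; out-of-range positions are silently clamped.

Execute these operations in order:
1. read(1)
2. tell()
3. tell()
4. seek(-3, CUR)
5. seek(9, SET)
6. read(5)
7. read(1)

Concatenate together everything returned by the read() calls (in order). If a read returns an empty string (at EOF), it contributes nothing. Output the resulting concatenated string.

After 1 (read(1)): returned 'K', offset=1
After 2 (tell()): offset=1
After 3 (tell()): offset=1
After 4 (seek(-3, CUR)): offset=0
After 5 (seek(9, SET)): offset=9
After 6 (read(5)): returned 'T7AME', offset=14
After 7 (read(1)): returned 'P', offset=15

Answer: KT7AMEP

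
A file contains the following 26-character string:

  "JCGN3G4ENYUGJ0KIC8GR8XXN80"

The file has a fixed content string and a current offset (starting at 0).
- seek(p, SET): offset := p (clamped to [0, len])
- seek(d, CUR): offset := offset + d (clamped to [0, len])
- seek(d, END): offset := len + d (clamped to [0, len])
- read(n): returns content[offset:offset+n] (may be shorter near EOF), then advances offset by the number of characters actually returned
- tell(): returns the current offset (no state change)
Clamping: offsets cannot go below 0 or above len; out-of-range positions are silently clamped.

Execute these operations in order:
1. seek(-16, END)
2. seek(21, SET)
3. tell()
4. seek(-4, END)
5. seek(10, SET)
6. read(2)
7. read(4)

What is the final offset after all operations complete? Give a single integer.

After 1 (seek(-16, END)): offset=10
After 2 (seek(21, SET)): offset=21
After 3 (tell()): offset=21
After 4 (seek(-4, END)): offset=22
After 5 (seek(10, SET)): offset=10
After 6 (read(2)): returned 'UG', offset=12
After 7 (read(4)): returned 'J0KI', offset=16

Answer: 16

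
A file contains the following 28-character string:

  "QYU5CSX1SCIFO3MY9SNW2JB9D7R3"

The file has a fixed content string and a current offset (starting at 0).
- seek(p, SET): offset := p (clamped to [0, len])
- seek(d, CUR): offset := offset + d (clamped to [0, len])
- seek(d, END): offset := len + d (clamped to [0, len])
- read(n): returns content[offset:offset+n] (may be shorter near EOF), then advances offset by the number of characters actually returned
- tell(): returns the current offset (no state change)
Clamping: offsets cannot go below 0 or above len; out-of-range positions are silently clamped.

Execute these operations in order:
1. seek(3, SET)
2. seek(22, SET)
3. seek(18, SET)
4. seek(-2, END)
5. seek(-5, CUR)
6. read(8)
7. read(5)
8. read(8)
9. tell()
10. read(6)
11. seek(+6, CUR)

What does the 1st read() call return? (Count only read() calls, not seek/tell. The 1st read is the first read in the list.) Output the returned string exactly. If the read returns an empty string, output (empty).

After 1 (seek(3, SET)): offset=3
After 2 (seek(22, SET)): offset=22
After 3 (seek(18, SET)): offset=18
After 4 (seek(-2, END)): offset=26
After 5 (seek(-5, CUR)): offset=21
After 6 (read(8)): returned 'JB9D7R3', offset=28
After 7 (read(5)): returned '', offset=28
After 8 (read(8)): returned '', offset=28
After 9 (tell()): offset=28
After 10 (read(6)): returned '', offset=28
After 11 (seek(+6, CUR)): offset=28

Answer: JB9D7R3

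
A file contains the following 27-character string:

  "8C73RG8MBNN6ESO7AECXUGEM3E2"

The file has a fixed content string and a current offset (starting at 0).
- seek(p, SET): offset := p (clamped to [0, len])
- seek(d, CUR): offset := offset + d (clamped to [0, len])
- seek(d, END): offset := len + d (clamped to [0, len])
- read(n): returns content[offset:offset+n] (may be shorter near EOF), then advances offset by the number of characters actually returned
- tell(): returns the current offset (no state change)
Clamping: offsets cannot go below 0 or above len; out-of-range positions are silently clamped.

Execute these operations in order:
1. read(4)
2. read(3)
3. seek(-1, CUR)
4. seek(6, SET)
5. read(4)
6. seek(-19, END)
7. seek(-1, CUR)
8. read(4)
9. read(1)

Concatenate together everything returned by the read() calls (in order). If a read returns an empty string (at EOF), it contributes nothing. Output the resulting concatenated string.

After 1 (read(4)): returned '8C73', offset=4
After 2 (read(3)): returned 'RG8', offset=7
After 3 (seek(-1, CUR)): offset=6
After 4 (seek(6, SET)): offset=6
After 5 (read(4)): returned '8MBN', offset=10
After 6 (seek(-19, END)): offset=8
After 7 (seek(-1, CUR)): offset=7
After 8 (read(4)): returned 'MBNN', offset=11
After 9 (read(1)): returned '6', offset=12

Answer: 8C73RG88MBNMBNN6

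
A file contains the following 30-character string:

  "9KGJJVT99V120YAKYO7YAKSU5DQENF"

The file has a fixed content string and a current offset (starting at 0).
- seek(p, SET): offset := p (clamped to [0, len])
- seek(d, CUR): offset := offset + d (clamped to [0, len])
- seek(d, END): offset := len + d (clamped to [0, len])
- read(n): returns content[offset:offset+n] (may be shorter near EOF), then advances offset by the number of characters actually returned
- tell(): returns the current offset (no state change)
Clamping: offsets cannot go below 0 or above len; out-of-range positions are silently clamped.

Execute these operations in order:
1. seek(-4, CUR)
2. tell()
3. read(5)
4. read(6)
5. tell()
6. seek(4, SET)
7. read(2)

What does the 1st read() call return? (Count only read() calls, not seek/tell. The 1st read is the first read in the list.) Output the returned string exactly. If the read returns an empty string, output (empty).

After 1 (seek(-4, CUR)): offset=0
After 2 (tell()): offset=0
After 3 (read(5)): returned '9KGJJ', offset=5
After 4 (read(6)): returned 'VT99V1', offset=11
After 5 (tell()): offset=11
After 6 (seek(4, SET)): offset=4
After 7 (read(2)): returned 'JV', offset=6

Answer: 9KGJJ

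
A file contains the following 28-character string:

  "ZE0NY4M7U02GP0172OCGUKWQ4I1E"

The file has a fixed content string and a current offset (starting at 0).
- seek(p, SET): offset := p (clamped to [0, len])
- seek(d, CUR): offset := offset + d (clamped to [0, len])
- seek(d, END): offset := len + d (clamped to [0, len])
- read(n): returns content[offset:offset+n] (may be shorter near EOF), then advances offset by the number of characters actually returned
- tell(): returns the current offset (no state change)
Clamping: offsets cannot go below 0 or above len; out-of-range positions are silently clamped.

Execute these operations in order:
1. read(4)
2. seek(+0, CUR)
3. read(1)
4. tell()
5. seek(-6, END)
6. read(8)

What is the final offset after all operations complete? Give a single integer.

Answer: 28

Derivation:
After 1 (read(4)): returned 'ZE0N', offset=4
After 2 (seek(+0, CUR)): offset=4
After 3 (read(1)): returned 'Y', offset=5
After 4 (tell()): offset=5
After 5 (seek(-6, END)): offset=22
After 6 (read(8)): returned 'WQ4I1E', offset=28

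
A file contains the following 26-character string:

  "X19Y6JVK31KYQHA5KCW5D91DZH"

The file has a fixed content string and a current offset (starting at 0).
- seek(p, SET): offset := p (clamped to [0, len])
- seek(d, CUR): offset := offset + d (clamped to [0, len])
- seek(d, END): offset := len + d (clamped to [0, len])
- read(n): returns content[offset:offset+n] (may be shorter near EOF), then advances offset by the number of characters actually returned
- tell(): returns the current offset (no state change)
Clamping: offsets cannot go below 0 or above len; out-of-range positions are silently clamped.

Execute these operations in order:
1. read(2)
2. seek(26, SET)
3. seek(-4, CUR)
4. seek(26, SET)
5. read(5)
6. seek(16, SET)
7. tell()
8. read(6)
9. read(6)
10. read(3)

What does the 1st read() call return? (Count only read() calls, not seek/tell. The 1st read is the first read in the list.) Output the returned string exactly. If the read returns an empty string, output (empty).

Answer: X1

Derivation:
After 1 (read(2)): returned 'X1', offset=2
After 2 (seek(26, SET)): offset=26
After 3 (seek(-4, CUR)): offset=22
After 4 (seek(26, SET)): offset=26
After 5 (read(5)): returned '', offset=26
After 6 (seek(16, SET)): offset=16
After 7 (tell()): offset=16
After 8 (read(6)): returned 'KCW5D9', offset=22
After 9 (read(6)): returned '1DZH', offset=26
After 10 (read(3)): returned '', offset=26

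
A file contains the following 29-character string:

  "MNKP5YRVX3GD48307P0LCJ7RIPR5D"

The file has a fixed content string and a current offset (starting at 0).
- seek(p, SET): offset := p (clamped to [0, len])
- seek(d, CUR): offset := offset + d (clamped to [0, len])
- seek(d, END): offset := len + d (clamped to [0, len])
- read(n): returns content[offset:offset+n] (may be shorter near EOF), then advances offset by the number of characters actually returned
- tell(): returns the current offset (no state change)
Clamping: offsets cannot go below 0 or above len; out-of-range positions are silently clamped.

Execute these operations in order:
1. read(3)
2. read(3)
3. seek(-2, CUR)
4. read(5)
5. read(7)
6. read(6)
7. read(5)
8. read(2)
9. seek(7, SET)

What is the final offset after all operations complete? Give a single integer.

Answer: 7

Derivation:
After 1 (read(3)): returned 'MNK', offset=3
After 2 (read(3)): returned 'P5Y', offset=6
After 3 (seek(-2, CUR)): offset=4
After 4 (read(5)): returned '5YRVX', offset=9
After 5 (read(7)): returned '3GD4830', offset=16
After 6 (read(6)): returned '7P0LCJ', offset=22
After 7 (read(5)): returned '7RIPR', offset=27
After 8 (read(2)): returned '5D', offset=29
After 9 (seek(7, SET)): offset=7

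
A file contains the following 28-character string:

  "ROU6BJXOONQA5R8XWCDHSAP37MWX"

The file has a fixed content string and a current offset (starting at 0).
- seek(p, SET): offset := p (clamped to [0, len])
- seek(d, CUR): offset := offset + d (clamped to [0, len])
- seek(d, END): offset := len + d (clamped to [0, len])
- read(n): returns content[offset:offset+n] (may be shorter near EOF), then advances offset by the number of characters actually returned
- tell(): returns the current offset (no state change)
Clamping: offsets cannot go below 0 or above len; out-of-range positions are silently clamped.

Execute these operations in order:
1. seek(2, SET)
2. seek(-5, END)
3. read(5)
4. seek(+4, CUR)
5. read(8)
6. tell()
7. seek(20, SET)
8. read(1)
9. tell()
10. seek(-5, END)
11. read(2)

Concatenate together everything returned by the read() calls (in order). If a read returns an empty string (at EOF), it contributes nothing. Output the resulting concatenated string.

After 1 (seek(2, SET)): offset=2
After 2 (seek(-5, END)): offset=23
After 3 (read(5)): returned '37MWX', offset=28
After 4 (seek(+4, CUR)): offset=28
After 5 (read(8)): returned '', offset=28
After 6 (tell()): offset=28
After 7 (seek(20, SET)): offset=20
After 8 (read(1)): returned 'S', offset=21
After 9 (tell()): offset=21
After 10 (seek(-5, END)): offset=23
After 11 (read(2)): returned '37', offset=25

Answer: 37MWXS37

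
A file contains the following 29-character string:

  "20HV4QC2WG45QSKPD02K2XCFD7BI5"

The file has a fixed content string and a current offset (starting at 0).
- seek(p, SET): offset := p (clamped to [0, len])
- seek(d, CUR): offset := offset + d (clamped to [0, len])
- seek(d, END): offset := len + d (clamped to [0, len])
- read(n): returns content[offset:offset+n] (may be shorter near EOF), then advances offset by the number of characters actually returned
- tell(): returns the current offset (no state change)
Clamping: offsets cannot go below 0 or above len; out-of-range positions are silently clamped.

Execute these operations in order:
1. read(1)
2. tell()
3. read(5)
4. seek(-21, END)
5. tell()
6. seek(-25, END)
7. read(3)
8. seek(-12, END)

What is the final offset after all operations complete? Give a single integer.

Answer: 17

Derivation:
After 1 (read(1)): returned '2', offset=1
After 2 (tell()): offset=1
After 3 (read(5)): returned '0HV4Q', offset=6
After 4 (seek(-21, END)): offset=8
After 5 (tell()): offset=8
After 6 (seek(-25, END)): offset=4
After 7 (read(3)): returned '4QC', offset=7
After 8 (seek(-12, END)): offset=17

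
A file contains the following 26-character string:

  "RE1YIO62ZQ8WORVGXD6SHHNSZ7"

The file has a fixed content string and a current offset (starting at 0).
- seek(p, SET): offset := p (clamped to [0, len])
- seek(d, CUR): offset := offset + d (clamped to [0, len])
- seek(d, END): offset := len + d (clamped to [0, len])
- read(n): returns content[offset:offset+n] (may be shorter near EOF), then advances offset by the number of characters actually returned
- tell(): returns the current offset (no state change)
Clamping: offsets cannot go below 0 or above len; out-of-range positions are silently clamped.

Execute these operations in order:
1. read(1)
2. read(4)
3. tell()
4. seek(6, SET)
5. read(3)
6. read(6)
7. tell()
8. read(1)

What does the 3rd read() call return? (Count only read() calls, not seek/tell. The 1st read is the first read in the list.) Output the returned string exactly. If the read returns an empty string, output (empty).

Answer: 62Z

Derivation:
After 1 (read(1)): returned 'R', offset=1
After 2 (read(4)): returned 'E1YI', offset=5
After 3 (tell()): offset=5
After 4 (seek(6, SET)): offset=6
After 5 (read(3)): returned '62Z', offset=9
After 6 (read(6)): returned 'Q8WORV', offset=15
After 7 (tell()): offset=15
After 8 (read(1)): returned 'G', offset=16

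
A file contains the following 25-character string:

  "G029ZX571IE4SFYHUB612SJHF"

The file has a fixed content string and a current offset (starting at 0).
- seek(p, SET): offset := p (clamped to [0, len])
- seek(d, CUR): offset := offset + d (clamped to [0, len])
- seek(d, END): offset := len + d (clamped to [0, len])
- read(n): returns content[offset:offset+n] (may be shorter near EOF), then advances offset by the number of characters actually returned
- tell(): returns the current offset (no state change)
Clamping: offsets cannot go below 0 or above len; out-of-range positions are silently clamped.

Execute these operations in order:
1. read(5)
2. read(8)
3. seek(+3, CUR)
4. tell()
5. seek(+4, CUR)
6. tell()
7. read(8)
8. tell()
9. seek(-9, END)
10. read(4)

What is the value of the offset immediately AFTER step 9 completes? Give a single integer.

Answer: 16

Derivation:
After 1 (read(5)): returned 'G029Z', offset=5
After 2 (read(8)): returned 'X571IE4S', offset=13
After 3 (seek(+3, CUR)): offset=16
After 4 (tell()): offset=16
After 5 (seek(+4, CUR)): offset=20
After 6 (tell()): offset=20
After 7 (read(8)): returned '2SJHF', offset=25
After 8 (tell()): offset=25
After 9 (seek(-9, END)): offset=16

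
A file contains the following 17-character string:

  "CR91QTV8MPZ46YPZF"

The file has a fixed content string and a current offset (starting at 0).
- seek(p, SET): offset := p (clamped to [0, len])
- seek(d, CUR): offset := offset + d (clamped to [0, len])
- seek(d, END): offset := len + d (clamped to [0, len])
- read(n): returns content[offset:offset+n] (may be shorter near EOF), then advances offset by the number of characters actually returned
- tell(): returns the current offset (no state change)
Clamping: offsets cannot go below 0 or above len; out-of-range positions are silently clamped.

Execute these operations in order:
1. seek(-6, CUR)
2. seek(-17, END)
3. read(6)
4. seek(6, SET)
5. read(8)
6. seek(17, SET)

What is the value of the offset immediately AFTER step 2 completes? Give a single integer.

Answer: 0

Derivation:
After 1 (seek(-6, CUR)): offset=0
After 2 (seek(-17, END)): offset=0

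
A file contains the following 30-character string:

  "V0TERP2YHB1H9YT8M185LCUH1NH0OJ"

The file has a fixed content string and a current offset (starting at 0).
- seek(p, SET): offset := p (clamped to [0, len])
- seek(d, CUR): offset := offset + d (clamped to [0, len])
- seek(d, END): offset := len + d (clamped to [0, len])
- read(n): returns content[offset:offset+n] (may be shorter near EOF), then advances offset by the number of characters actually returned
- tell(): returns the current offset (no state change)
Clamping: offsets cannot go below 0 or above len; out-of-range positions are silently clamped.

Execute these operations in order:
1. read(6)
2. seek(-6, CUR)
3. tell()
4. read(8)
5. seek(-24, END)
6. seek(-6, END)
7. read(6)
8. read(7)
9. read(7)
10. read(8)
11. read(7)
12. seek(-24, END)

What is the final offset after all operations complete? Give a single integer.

After 1 (read(6)): returned 'V0TERP', offset=6
After 2 (seek(-6, CUR)): offset=0
After 3 (tell()): offset=0
After 4 (read(8)): returned 'V0TERP2Y', offset=8
After 5 (seek(-24, END)): offset=6
After 6 (seek(-6, END)): offset=24
After 7 (read(6)): returned '1NH0OJ', offset=30
After 8 (read(7)): returned '', offset=30
After 9 (read(7)): returned '', offset=30
After 10 (read(8)): returned '', offset=30
After 11 (read(7)): returned '', offset=30
After 12 (seek(-24, END)): offset=6

Answer: 6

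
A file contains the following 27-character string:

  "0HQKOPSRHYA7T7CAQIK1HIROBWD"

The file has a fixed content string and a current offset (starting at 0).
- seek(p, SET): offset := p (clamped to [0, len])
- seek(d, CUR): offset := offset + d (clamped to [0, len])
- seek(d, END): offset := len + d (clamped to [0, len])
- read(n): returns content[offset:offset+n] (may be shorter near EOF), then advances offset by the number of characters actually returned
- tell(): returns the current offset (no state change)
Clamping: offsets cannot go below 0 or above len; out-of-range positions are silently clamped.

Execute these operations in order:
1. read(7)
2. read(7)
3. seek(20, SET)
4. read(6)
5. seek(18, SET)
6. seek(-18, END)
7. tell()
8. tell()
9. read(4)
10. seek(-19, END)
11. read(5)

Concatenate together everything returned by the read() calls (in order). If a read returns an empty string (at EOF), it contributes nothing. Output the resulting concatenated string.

Answer: 0HQKOPSRHYA7T7HIROBWYA7THYA7T

Derivation:
After 1 (read(7)): returned '0HQKOPS', offset=7
After 2 (read(7)): returned 'RHYA7T7', offset=14
After 3 (seek(20, SET)): offset=20
After 4 (read(6)): returned 'HIROBW', offset=26
After 5 (seek(18, SET)): offset=18
After 6 (seek(-18, END)): offset=9
After 7 (tell()): offset=9
After 8 (tell()): offset=9
After 9 (read(4)): returned 'YA7T', offset=13
After 10 (seek(-19, END)): offset=8
After 11 (read(5)): returned 'HYA7T', offset=13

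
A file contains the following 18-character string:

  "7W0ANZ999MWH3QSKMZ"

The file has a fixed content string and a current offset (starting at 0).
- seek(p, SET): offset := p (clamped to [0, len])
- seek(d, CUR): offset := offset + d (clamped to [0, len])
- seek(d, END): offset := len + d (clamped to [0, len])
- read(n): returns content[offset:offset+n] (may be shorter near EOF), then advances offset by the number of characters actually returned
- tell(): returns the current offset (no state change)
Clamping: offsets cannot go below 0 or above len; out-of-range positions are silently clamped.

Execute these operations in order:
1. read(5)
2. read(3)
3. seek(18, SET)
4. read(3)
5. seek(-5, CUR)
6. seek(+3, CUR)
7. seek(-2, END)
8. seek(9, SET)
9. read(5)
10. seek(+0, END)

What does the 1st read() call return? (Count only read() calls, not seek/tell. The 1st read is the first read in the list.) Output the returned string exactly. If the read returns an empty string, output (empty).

After 1 (read(5)): returned '7W0AN', offset=5
After 2 (read(3)): returned 'Z99', offset=8
After 3 (seek(18, SET)): offset=18
After 4 (read(3)): returned '', offset=18
After 5 (seek(-5, CUR)): offset=13
After 6 (seek(+3, CUR)): offset=16
After 7 (seek(-2, END)): offset=16
After 8 (seek(9, SET)): offset=9
After 9 (read(5)): returned 'MWH3Q', offset=14
After 10 (seek(+0, END)): offset=18

Answer: 7W0AN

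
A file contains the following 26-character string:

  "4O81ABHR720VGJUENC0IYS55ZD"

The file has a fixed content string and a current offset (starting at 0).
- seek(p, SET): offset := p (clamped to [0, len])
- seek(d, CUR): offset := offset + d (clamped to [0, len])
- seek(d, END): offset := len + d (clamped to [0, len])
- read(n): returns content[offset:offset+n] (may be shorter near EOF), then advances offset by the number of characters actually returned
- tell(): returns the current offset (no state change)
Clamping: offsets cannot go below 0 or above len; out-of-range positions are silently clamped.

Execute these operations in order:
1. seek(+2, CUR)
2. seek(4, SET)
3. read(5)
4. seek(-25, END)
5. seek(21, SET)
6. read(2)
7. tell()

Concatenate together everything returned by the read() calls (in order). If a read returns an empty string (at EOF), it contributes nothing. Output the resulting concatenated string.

After 1 (seek(+2, CUR)): offset=2
After 2 (seek(4, SET)): offset=4
After 3 (read(5)): returned 'ABHR7', offset=9
After 4 (seek(-25, END)): offset=1
After 5 (seek(21, SET)): offset=21
After 6 (read(2)): returned 'S5', offset=23
After 7 (tell()): offset=23

Answer: ABHR7S5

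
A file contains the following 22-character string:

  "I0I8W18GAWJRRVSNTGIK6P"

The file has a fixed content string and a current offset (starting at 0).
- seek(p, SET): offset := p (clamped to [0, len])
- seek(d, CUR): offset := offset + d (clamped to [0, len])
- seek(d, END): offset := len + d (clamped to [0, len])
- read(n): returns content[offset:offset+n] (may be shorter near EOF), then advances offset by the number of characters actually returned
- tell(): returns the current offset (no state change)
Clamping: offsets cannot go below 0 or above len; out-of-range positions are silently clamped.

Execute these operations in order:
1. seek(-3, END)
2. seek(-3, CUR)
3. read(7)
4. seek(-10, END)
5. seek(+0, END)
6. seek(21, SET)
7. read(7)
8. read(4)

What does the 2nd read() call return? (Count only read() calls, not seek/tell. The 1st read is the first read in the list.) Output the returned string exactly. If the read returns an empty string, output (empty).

Answer: P

Derivation:
After 1 (seek(-3, END)): offset=19
After 2 (seek(-3, CUR)): offset=16
After 3 (read(7)): returned 'TGIK6P', offset=22
After 4 (seek(-10, END)): offset=12
After 5 (seek(+0, END)): offset=22
After 6 (seek(21, SET)): offset=21
After 7 (read(7)): returned 'P', offset=22
After 8 (read(4)): returned '', offset=22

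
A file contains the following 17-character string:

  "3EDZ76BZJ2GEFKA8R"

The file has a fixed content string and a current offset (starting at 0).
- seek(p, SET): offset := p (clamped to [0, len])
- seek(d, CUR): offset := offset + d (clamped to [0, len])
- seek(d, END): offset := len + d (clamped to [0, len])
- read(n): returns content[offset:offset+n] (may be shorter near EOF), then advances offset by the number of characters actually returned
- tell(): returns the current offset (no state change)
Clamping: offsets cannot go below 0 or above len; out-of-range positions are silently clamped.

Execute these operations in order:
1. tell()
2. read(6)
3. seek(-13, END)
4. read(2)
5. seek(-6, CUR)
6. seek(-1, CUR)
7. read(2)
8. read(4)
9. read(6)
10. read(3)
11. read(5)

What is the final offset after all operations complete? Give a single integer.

After 1 (tell()): offset=0
After 2 (read(6)): returned '3EDZ76', offset=6
After 3 (seek(-13, END)): offset=4
After 4 (read(2)): returned '76', offset=6
After 5 (seek(-6, CUR)): offset=0
After 6 (seek(-1, CUR)): offset=0
After 7 (read(2)): returned '3E', offset=2
After 8 (read(4)): returned 'DZ76', offset=6
After 9 (read(6)): returned 'BZJ2GE', offset=12
After 10 (read(3)): returned 'FKA', offset=15
After 11 (read(5)): returned '8R', offset=17

Answer: 17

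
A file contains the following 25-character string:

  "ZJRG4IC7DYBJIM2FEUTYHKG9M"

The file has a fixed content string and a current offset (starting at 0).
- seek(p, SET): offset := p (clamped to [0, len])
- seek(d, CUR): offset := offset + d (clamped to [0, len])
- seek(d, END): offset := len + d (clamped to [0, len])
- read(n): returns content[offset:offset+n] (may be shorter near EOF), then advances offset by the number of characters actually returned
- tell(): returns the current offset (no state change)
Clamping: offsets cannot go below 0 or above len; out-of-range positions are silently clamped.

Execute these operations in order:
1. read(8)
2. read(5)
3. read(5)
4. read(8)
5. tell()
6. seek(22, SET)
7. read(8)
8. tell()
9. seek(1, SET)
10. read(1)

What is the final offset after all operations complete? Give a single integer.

Answer: 2

Derivation:
After 1 (read(8)): returned 'ZJRG4IC7', offset=8
After 2 (read(5)): returned 'DYBJI', offset=13
After 3 (read(5)): returned 'M2FEU', offset=18
After 4 (read(8)): returned 'TYHKG9M', offset=25
After 5 (tell()): offset=25
After 6 (seek(22, SET)): offset=22
After 7 (read(8)): returned 'G9M', offset=25
After 8 (tell()): offset=25
After 9 (seek(1, SET)): offset=1
After 10 (read(1)): returned 'J', offset=2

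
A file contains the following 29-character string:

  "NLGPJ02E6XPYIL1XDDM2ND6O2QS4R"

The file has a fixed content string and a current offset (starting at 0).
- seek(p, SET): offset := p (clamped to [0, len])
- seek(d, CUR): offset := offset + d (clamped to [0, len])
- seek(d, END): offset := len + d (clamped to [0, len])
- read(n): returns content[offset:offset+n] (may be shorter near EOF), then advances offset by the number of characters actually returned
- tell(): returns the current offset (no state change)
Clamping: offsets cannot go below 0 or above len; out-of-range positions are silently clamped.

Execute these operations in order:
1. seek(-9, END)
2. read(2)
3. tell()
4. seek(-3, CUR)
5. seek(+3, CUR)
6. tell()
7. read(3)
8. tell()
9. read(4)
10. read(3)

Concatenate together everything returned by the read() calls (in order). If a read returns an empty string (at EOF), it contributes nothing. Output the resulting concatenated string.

Answer: ND6O2QS4R

Derivation:
After 1 (seek(-9, END)): offset=20
After 2 (read(2)): returned 'ND', offset=22
After 3 (tell()): offset=22
After 4 (seek(-3, CUR)): offset=19
After 5 (seek(+3, CUR)): offset=22
After 6 (tell()): offset=22
After 7 (read(3)): returned '6O2', offset=25
After 8 (tell()): offset=25
After 9 (read(4)): returned 'QS4R', offset=29
After 10 (read(3)): returned '', offset=29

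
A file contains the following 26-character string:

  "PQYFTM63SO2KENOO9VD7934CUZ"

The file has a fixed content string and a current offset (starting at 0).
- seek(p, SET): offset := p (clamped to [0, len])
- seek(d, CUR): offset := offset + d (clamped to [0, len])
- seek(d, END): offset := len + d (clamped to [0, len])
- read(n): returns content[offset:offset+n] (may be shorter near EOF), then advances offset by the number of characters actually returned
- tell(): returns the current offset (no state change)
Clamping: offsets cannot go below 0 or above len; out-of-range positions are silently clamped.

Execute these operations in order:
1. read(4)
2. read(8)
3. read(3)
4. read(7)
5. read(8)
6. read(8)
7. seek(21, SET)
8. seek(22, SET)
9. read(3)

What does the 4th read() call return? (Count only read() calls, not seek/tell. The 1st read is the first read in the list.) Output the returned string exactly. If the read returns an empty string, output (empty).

After 1 (read(4)): returned 'PQYF', offset=4
After 2 (read(8)): returned 'TM63SO2K', offset=12
After 3 (read(3)): returned 'ENO', offset=15
After 4 (read(7)): returned 'O9VD793', offset=22
After 5 (read(8)): returned '4CUZ', offset=26
After 6 (read(8)): returned '', offset=26
After 7 (seek(21, SET)): offset=21
After 8 (seek(22, SET)): offset=22
After 9 (read(3)): returned '4CU', offset=25

Answer: O9VD793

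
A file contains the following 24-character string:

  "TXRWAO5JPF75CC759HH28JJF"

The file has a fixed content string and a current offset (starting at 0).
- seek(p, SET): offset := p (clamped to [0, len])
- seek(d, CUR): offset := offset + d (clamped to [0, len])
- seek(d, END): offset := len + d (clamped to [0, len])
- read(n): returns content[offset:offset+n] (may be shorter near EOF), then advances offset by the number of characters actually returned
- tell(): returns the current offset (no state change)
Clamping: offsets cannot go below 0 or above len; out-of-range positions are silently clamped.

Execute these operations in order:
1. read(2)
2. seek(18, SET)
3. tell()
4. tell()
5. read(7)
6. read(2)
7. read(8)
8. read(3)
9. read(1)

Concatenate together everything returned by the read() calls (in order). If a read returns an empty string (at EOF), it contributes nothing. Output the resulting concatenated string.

Answer: TXH28JJF

Derivation:
After 1 (read(2)): returned 'TX', offset=2
After 2 (seek(18, SET)): offset=18
After 3 (tell()): offset=18
After 4 (tell()): offset=18
After 5 (read(7)): returned 'H28JJF', offset=24
After 6 (read(2)): returned '', offset=24
After 7 (read(8)): returned '', offset=24
After 8 (read(3)): returned '', offset=24
After 9 (read(1)): returned '', offset=24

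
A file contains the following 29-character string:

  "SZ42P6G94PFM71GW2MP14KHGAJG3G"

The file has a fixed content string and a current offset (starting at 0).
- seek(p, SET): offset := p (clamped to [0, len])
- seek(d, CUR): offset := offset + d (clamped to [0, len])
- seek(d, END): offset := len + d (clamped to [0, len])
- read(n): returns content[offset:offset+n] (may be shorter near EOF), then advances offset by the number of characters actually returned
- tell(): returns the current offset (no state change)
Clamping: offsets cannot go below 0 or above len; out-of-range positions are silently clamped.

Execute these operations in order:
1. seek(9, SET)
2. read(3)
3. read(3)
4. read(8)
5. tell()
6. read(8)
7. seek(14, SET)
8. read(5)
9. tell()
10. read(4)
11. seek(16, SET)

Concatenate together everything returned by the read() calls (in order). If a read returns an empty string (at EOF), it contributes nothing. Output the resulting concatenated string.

Answer: PFM71GW2MP14KHGAJG3GGW2MP14KH

Derivation:
After 1 (seek(9, SET)): offset=9
After 2 (read(3)): returned 'PFM', offset=12
After 3 (read(3)): returned '71G', offset=15
After 4 (read(8)): returned 'W2MP14KH', offset=23
After 5 (tell()): offset=23
After 6 (read(8)): returned 'GAJG3G', offset=29
After 7 (seek(14, SET)): offset=14
After 8 (read(5)): returned 'GW2MP', offset=19
After 9 (tell()): offset=19
After 10 (read(4)): returned '14KH', offset=23
After 11 (seek(16, SET)): offset=16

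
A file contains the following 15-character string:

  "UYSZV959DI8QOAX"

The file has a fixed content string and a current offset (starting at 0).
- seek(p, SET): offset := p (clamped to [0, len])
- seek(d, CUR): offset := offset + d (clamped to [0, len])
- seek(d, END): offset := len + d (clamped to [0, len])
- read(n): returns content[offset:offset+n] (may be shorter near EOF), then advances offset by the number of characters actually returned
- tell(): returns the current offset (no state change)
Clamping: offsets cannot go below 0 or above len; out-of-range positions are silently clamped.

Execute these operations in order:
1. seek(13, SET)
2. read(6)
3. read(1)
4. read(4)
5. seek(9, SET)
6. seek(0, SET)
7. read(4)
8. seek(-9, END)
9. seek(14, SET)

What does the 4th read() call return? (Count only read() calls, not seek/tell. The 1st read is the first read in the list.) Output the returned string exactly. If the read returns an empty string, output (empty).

After 1 (seek(13, SET)): offset=13
After 2 (read(6)): returned 'AX', offset=15
After 3 (read(1)): returned '', offset=15
After 4 (read(4)): returned '', offset=15
After 5 (seek(9, SET)): offset=9
After 6 (seek(0, SET)): offset=0
After 7 (read(4)): returned 'UYSZ', offset=4
After 8 (seek(-9, END)): offset=6
After 9 (seek(14, SET)): offset=14

Answer: UYSZ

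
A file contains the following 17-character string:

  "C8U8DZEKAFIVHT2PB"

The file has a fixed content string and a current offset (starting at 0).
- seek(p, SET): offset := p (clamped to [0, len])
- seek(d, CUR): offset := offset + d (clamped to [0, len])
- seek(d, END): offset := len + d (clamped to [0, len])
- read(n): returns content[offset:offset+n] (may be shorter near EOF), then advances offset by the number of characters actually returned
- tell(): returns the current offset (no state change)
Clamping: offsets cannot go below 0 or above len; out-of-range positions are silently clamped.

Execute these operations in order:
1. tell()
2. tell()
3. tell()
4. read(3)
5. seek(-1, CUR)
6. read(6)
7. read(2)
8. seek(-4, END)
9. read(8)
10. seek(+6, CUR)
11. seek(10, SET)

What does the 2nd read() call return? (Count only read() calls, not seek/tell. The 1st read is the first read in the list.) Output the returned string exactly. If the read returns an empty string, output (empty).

Answer: U8DZEK

Derivation:
After 1 (tell()): offset=0
After 2 (tell()): offset=0
After 3 (tell()): offset=0
After 4 (read(3)): returned 'C8U', offset=3
After 5 (seek(-1, CUR)): offset=2
After 6 (read(6)): returned 'U8DZEK', offset=8
After 7 (read(2)): returned 'AF', offset=10
After 8 (seek(-4, END)): offset=13
After 9 (read(8)): returned 'T2PB', offset=17
After 10 (seek(+6, CUR)): offset=17
After 11 (seek(10, SET)): offset=10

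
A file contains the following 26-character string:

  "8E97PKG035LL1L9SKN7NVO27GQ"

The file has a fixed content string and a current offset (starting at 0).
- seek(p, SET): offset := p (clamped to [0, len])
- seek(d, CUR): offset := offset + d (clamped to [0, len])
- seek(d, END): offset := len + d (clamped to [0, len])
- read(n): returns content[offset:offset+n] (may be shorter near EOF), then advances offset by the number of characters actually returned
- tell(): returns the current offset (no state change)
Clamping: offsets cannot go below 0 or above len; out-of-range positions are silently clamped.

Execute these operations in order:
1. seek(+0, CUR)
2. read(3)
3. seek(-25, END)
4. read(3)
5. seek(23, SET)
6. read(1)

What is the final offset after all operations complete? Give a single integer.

After 1 (seek(+0, CUR)): offset=0
After 2 (read(3)): returned '8E9', offset=3
After 3 (seek(-25, END)): offset=1
After 4 (read(3)): returned 'E97', offset=4
After 5 (seek(23, SET)): offset=23
After 6 (read(1)): returned '7', offset=24

Answer: 24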